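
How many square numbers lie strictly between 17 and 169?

8

The n-th square number is n².
Smallest index with value > 17: n = 5 (giving 25).
Largest index with value < 169: n = 12 (giving 144).
Indices 5 through 12: 8 terms.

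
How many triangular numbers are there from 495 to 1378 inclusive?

22

The n-th triangular number is n(n+1)/2.
Smallest index with value ≥ 495: n = 31 (giving 496).
Largest index with value ≤ 1378: n = 52 (giving 1378).
Indices 31 through 52: 22 terms.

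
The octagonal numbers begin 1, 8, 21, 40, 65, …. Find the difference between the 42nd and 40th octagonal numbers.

42·(3·42 − 2) = 5208 and 40·(3·40 − 2) = 4720.
Difference: 5208 − 4720 = 488.

488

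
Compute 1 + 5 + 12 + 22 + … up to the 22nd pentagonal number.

Σ i(3i−1)/2 = (3Σi² − Σi) / 2 over i = 1..22.
Σi = 253 and Σi² = 3795.
(3·3795 − 1·253) / 2 = 11132/2 = 5566.

5566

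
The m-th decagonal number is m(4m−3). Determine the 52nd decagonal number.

10660

The 52nd decagonal number is n(4n−3) with n = 52.
52·(4·52 − 3) = 52·205 = 10660.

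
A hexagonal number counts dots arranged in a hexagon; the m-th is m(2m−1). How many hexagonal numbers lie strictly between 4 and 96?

The n-th hexagonal number is n(2n−1).
Smallest index with value > 4: n = 2 (giving 6).
Largest index with value < 96: n = 7 (giving 91).
Indices 2 through 7: 6 terms.

6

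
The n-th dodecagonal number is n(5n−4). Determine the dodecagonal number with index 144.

The 144th dodecagonal number is n(5n−4) with n = 144.
144·(5·144 − 4) = 144·716 = 103104.

103104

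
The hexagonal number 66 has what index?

Set n(2n−1) = 66, giving 2n² − n − 66 = 0.
The discriminant is 1 + 8·66 = 529, and √529 = 23.
So n = (1 + 23) / 4 = 24/4 = 6.

6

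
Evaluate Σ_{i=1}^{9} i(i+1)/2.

165

Σ i(i+1)/2 = (Σi² + Σi) / 2 over i = 1..9.
Σi = 45 and Σi² = 285.
(1·285 + 1·45) / 2 = 330/2 = 165.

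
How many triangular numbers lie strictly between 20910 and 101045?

245

The n-th triangular number is n(n+1)/2.
Smallest index with value > 20910: n = 205 (giving 21115).
Largest index with value < 101045: n = 449 (giving 101025).
Indices 205 through 449: 245 terms.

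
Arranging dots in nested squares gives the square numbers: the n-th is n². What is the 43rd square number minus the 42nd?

85

n² − (n−1)² = 2n − 1, so 43² − 42² = 2·43 − 1 = 85.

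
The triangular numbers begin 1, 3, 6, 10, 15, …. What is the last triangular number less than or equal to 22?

21

Solve n(n+1)/2 ≤ 22 for integer n.
n = 6 gives 21 ≤ 22, while n = 7 gives 28 > 22; so the answer is 21.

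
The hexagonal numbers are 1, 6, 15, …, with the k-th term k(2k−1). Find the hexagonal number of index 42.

The 42nd hexagonal number is n(2n−1) with n = 42.
42·(2·42 − 1) = 42·83 = 3486.

3486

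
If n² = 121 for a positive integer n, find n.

11

We need n² = 121, so n = √121 = 11.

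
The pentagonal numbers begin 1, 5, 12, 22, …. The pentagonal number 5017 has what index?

Set n(3n−1)/2 = 5017, giving 3n² − n − 10034 = 0.
The discriminant is 1 + 24·5017 = 120409, and √120409 = 347.
So n = (1 + 347) / 6 = 348/6 = 58.
Check: 58·(3·58 − 1)/2 = 5017. ✓

58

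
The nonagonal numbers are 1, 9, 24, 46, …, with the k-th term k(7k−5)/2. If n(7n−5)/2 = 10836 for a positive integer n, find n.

56

Set n(7n−5)/2 = 10836, giving 7n² − 5n − 21672 = 0.
The discriminant is 25 + 56·10836 = 606841, and √606841 = 779.
So n = (5 + 779) / 14 = 784/14 = 56.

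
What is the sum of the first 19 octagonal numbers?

7030

Σ i(3i−2) = 3Σi² − 2Σi over i = 1..19.
Σi = 190 and Σi² = 2470.
3·2470 − 2·190 = 7030.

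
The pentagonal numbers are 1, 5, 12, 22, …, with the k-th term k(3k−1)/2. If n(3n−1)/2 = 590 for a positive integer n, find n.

20

Set n(3n−1)/2 = 590, giving 3n² − n − 1180 = 0.
The discriminant is 1 + 24·590 = 14161, and √14161 = 119.
So n = (1 + 119) / 6 = 120/6 = 20.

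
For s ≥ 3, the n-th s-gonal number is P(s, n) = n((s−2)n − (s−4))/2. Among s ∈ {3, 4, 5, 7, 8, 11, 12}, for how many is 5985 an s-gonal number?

2

s = 3: P(3, 108) = 5886 and P(3, 109) = 5995; 5985 is not s-gonal.
s = 4: P(4, 77) = 5929 and P(4, 78) = 6084; 5985 is not s-gonal.
s = 5: P(5, 63) = 5922 and P(5, 64) = 6112; 5985 is not s-gonal.
s = 7: P(7, 49) = 5929 and P(7, 50) = 6175; 5985 is not s-gonal.
s = 8: P(8, 45) = 5985. ✓
s = 11: P(11, 36) = 5706 and P(11, 37) = 6031; 5985 is not s-gonal.
s = 12: P(12, 35) = 5985. ✓
Hits: s ∈ {8, 12} → 2.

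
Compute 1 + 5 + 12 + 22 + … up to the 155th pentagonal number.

Σ i(3i−1)/2 = (3Σi² − Σi) / 2 over i = 1..155.
Σi = 12090 and Σi² = 1253330.
(3·1253330 − 1·12090) / 2 = 3747900/2 = 1873950.

1873950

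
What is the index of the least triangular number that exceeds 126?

Solve n(n+1)/2 > 126 for integer n.
The largest n with value ≤ 126 is 15 (since 120 ≤ 126 < 136), so the first above is n = 16, value 136.

16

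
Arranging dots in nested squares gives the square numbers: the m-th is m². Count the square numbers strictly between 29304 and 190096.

264

The n-th square number is n².
Smallest index with value > 29304: n = 172 (giving 29584).
Largest index with value < 190096: n = 435 (giving 189225).
Indices 172 through 435: 264 terms.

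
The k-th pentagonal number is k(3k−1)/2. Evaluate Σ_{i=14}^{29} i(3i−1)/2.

11432

Σ i(3i−1)/2 = (3Σi² − Σi) / 2 over i = 14..29.
Σi = 435 − 91 = 344 and Σi² = 8555 − 819 = 7736.
(3·7736 − 1·344) / 2 = 22864/2 = 11432.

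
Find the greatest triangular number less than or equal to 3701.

3655

Solve n(n+1)/2 ≤ 3701 for integer n.
n = 85 gives 3655 ≤ 3701, while n = 86 gives 3741 > 3701; so the answer is 3655.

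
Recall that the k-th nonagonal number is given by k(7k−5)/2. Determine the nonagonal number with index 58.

58·(7·58 − 5)/2 = 58·401/2 = 11629.

11629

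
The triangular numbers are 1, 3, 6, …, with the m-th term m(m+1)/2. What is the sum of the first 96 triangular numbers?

Σ i(i+1)/2 = (Σi² + Σi) / 2 over i = 1..96.
Σi = 4656 and Σi² = 299536.
(1·299536 + 1·4656) / 2 = 304192/2 = 152096.

152096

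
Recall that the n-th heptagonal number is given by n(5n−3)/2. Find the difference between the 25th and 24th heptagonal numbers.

Consecutive heptagonal numbers differ by 5n − 4: here 5·25 − 4 = 121.

121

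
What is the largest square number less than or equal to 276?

256

Solve n² ≤ 276 for integer n.
n = 16 gives 256 ≤ 276, while n = 17 gives 289 > 276; so the answer is 256.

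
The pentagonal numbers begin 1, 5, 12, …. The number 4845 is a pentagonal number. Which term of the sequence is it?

Set n(3n−1)/2 = 4845, giving 3n² − n − 9690 = 0.
The discriminant is 1 + 24·4845 = 116281, and √116281 = 341.
So n = (1 + 341) / 6 = 342/6 = 57.
Check: 57·(3·57 − 1)/2 = 4845. ✓

57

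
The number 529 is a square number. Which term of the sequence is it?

23

We need n² = 529, so n = √529 = 23.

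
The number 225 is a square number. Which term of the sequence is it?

15

We need n² = 225, so n = √225 = 15.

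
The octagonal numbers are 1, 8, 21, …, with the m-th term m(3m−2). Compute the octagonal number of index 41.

The 41st octagonal number is n(3n−2) with n = 41.
41·(3·41 − 2) = 41·121 = 4961.

4961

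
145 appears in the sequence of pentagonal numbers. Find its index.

10

Set n(3n−1)/2 = 145, giving 3n² − n − 290 = 0.
So n = (1 + 59) / 6 = 60/6 = 10.
Check: 10·(3·10 − 1)/2 = 145. ✓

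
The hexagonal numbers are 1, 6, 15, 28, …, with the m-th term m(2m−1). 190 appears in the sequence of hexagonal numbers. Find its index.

Set n(2n−1) = 190, giving 2n² − n − 190 = 0.
So n = (1 + 39) / 4 = 40/4 = 10.

10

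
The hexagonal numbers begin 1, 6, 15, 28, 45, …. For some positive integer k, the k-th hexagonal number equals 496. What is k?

16

Set n(2n−1) = 496, giving 2n² − n − 496 = 0.
So n = (1 + 63) / 4 = 64/4 = 16.
Check: 16·(2·16 − 1) = 496. ✓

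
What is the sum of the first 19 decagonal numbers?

9310

Σ i(4i−3) = 4Σi² − 3Σi over i = 1..19.
Σi = 190 and Σi² = 2470.
4·2470 − 3·190 = 9310.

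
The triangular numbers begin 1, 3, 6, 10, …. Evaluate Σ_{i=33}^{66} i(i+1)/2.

44132

Σ i(i+1)/2 = (Σi² + Σi) / 2 over i = 33..66.
Σi = 2211 − 528 = 1683 and Σi² = 98021 − 11440 = 86581.
(1·86581 + 1·1683) / 2 = 88264/2 = 44132.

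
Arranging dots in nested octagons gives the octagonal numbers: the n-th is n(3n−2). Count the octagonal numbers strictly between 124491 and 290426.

The n-th octagonal number is n(3n−2).
Smallest index with value > 124491: n = 205 (giving 125665).
Largest index with value < 290426: n = 311 (giving 289541).
Indices 205 through 311: 107 terms.

107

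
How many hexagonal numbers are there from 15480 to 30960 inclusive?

36

The n-th hexagonal number is n(2n−1).
Smallest index with value ≥ 15480: n = 89 (giving 15753).
Largest index with value ≤ 30960: n = 124 (giving 30628).
Indices 89 through 124: 36 terms.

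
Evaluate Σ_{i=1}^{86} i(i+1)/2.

109736

Σ i(i+1)/2 = (Σi² + Σi) / 2 over i = 1..86.
Σi = 3741 and Σi² = 215731.
(1·215731 + 1·3741) / 2 = 219472/2 = 109736.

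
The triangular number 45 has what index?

Set n(n+1)/2 = 45, giving n² + n − 90 = 0.
The discriminant is 1 + 8·45 = 361, and √361 = 19.
So n = (-1 + 19) / 2 = 18/2 = 9.
Check: 9·10/2 = 45. ✓

9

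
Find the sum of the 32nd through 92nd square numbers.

Σ_{i=32}^{92} i² = 263810 − 10416 = 253394.

253394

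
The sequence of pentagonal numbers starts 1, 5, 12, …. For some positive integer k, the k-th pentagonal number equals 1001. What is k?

26

Set n(3n−1)/2 = 1001, giving 3n² − n − 2002 = 0.
The discriminant is 1 + 24·1001 = 24025, and √24025 = 155.
So n = (1 + 155) / 6 = 156/6 = 26.
Check: 26·(3·26 − 1)/2 = 1001. ✓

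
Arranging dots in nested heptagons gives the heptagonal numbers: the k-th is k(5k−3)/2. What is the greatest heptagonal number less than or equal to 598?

Solve n(5n−3)/2 ≤ 598 for integer n.
n = 15 gives 540 ≤ 598, while n = 16 gives 616 > 598; so the answer is 540.

540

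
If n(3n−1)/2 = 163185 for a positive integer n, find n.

Set n(3n−1)/2 = 163185, giving 3n² − n − 326370 = 0.
So n = (1 + 1979) / 6 = 1980/6 = 330.
Check: 330·(3·330 − 1)/2 = 163185. ✓

330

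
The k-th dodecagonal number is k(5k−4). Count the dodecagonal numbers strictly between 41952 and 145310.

78

The n-th dodecagonal number is n(5n−4).
Smallest index with value > 41952: n = 93 (giving 42873).
Largest index with value < 145310: n = 170 (giving 143820).
Indices 93 through 170: 78 terms.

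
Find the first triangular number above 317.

Solve n(n+1)/2 > 317 for integer n.
The largest n with value ≤ 317 is 24 (since 300 ≤ 317 < 325), so the first above is n = 25, value 325.

325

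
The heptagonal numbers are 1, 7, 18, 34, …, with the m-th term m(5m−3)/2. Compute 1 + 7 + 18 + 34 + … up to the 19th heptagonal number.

Σ i(5i−3)/2 = (5Σi² − 3Σi) / 2 over i = 1..19.
Σi = 190 and Σi² = 2470.
(5·2470 − 3·190) / 2 = 11780/2 = 5890.

5890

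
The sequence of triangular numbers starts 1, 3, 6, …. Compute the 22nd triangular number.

253

The 22nd triangular number is n(n+1)/2 with n = 22.
22·23/2 = 506/2 = 253.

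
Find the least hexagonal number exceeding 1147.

Solve n(2n−1) > 1147 for integer n.
The largest n with value ≤ 1147 is 24 (since 1128 ≤ 1147 < 1225), so the first above is n = 25, value 1225.

1225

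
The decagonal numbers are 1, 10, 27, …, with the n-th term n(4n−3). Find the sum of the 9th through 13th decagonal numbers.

Σ i(4i−3) = 4Σi² − 3Σi over i = 9..13.
Σi = 91 − 36 = 55 and Σi² = 819 − 204 = 615.
4·615 − 3·55 = 2295.

2295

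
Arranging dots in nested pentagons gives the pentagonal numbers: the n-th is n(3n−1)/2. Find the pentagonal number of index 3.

12

The 3rd pentagonal number is n(3n−1)/2 with n = 3.
3·(3·3 − 1)/2 = 3·8/2 = 3·4 = 12.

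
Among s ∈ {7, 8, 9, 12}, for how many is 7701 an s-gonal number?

1

s = 7: P(7, 55) = 7480 and P(7, 56) = 7756; 7701 is not s-gonal.
s = 8: P(8, 51) = 7701. ✓
s = 9: P(9, 47) = 7614 and P(9, 48) = 7944; 7701 is not s-gonal.
s = 12: P(12, 39) = 7449 and P(12, 40) = 7840; 7701 is not s-gonal.
Hits: s ∈ {8} → 1.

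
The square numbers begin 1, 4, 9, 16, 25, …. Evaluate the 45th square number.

2025

The 45th square number is n² with n = 45.
45² = 2025.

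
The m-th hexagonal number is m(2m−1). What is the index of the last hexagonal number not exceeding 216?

10

Solve n(2n−1) ≤ 216 for integer n.
n = 10 gives 190 ≤ 216, while n = 11 gives 231 > 216; so the answer is index 10.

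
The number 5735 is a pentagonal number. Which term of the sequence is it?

62

Set n(3n−1)/2 = 5735, giving 3n² − n − 11470 = 0.
The discriminant is 1 + 24·5735 = 137641, and √137641 = 371.
So n = (1 + 371) / 6 = 372/6 = 62.
Check: 62·(3·62 − 1)/2 = 5735. ✓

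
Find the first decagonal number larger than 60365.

Solve n(4n−3) > 60365 for integer n.
The largest n with value ≤ 60365 is 123 (since 60147 ≤ 60365 < 61132), so the first above is n = 124, value 61132.

61132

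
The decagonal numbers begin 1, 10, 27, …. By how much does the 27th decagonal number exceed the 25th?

27·(4·27 − 3) = 2835 and 25·(4·25 − 3) = 2425.
Difference: 2835 − 2425 = 410.

410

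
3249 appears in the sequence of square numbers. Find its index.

We need n² = 3249, so n = √3249 = 57.
Check: 57² = 3249. ✓

57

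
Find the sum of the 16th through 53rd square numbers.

49799

Σ_{i=16}^{53} i² = 51039 − 1240 = 49799.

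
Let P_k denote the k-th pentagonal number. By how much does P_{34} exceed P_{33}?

Consecutive pentagonal numbers differ by 3n − 2: here 3·34 − 2 = 100.

100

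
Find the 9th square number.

81

The 9th square number is n² with n = 9.
9² = 81.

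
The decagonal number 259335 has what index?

Set n(4n−3) = 259335, giving 4n² − 3n − 259335 = 0.
The discriminant is 9 + 16·259335 = 4149369, and √4149369 = 2037.
So n = (3 + 2037) / 8 = 2040/8 = 255.

255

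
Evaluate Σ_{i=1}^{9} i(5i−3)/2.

645

Σ i(5i−3)/2 = (5Σi² − 3Σi) / 2 over i = 1..9.
Σi = 45 and Σi² = 285.
(5·285 − 3·45) / 2 = 1290/2 = 645.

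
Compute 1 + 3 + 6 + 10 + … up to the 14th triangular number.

560

Σ i(i+1)/2 = (Σi² + Σi) / 2 over i = 1..14.
Σi = 105 and Σi² = 1015.
(1·1015 + 1·105) / 2 = 1120/2 = 560.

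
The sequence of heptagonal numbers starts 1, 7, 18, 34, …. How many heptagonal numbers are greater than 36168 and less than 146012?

The n-th heptagonal number is n(5n−3)/2.
Smallest index with value > 36168: n = 121 (giving 36421).
Largest index with value < 146012: n = 241 (giving 144841).
Indices 121 through 241: 121 terms.

121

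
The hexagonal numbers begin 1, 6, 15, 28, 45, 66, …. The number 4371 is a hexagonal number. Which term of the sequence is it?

Set n(2n−1) = 4371, giving 2n² − n − 4371 = 0.
So n = (1 + 187) / 4 = 188/4 = 47.

47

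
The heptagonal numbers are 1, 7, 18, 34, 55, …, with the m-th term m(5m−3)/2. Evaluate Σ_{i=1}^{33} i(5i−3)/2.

30481

Σ i(5i−3)/2 = (5Σi² − 3Σi) / 2 over i = 1..33.
Σi = 561 and Σi² = 12529.
(5·12529 − 3·561) / 2 = 60962/2 = 30481.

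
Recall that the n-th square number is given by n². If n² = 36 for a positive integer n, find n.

6

We need n² = 36, so n = √36 = 6.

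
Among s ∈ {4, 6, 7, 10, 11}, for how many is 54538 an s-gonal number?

1

s = 4: P(4, 233) = 54289 and P(4, 234) = 54756; 54538 is not s-gonal.
s = 6: P(6, 165) = 54285 and P(6, 166) = 54946; 54538 is not s-gonal.
s = 7: P(7, 148) = 54538. ✓
s = 10: P(10, 117) = 54405 and P(10, 118) = 55342; 54538 is not s-gonal.
s = 11: P(11, 110) = 54065 and P(11, 111) = 55056; 54538 is not s-gonal.
Hits: s ∈ {7} → 1.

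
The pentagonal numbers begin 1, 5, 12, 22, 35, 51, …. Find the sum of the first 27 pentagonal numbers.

10206

Σ i(3i−1)/2 = (3Σi² − Σi) / 2 over i = 1..27.
Σi = 378 and Σi² = 6930.
(3·6930 − 1·378) / 2 = 20412/2 = 10206.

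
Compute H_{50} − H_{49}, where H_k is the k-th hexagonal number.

197

Consecutive hexagonal numbers differ by 4n − 3: here 4·50 − 3 = 197.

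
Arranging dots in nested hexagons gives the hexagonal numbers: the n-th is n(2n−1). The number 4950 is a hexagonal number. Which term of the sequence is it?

50

Set n(2n−1) = 4950, giving 2n² − n − 4950 = 0.
The discriminant is 1 + 8·4950 = 39601, and √39601 = 199.
So n = (1 + 199) / 4 = 200/4 = 50.
Check: 50·(2·50 − 1) = 4950. ✓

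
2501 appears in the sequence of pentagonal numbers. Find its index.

41

Set n(3n−1)/2 = 2501, giving 3n² − n − 5002 = 0.
The discriminant is 1 + 24·2501 = 60025, and √60025 = 245.
So n = (1 + 245) / 6 = 246/6 = 41.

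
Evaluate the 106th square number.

11236

The 106th square number is n² with n = 106.
106² = 11236.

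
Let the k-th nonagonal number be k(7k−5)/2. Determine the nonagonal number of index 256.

256·(7·256 − 5)/2 = 256·1787/2 = 228736.

228736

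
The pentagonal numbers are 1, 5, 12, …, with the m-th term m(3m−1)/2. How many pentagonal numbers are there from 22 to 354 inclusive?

12

The n-th pentagonal number is n(3n−1)/2.
Smallest index with value ≥ 22: n = 4 (giving 22).
Largest index with value ≤ 354: n = 15 (giving 330).
Indices 4 through 15: 12 terms.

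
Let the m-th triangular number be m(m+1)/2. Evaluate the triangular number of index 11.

66

The 11th triangular number is n(n+1)/2 with n = 11.
11·12/2 = 132/2 = 66.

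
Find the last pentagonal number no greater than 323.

287

Solve n(3n−1)/2 ≤ 323 for integer n.
n = 14 gives 287 ≤ 323, while n = 15 gives 330 > 323; so the answer is 287.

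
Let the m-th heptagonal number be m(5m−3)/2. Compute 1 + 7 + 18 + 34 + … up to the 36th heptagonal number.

39516

Σ i(5i−3)/2 = (5Σi² − 3Σi) / 2 over i = 1..36.
Σi = 666 and Σi² = 16206.
(5·16206 − 3·666) / 2 = 79032/2 = 39516.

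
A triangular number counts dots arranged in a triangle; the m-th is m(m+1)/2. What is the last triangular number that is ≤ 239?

231

Solve n(n+1)/2 ≤ 239 for integer n.
n = 21 gives 231 ≤ 239, while n = 22 gives 253 > 239; so the answer is 231.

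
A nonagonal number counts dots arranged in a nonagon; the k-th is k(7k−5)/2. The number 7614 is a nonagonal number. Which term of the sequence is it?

47

Set n(7n−5)/2 = 7614, giving 7n² − 5n − 15228 = 0.
So n = (5 + 653) / 14 = 658/14 = 47.
Check: 47·(7·47 − 5)/2 = 7614. ✓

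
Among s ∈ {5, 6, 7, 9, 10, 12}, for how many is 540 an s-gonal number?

2

s = 5: P(5, 19) = 532 and P(5, 20) = 590; 540 is not s-gonal.
s = 6: P(6, 16) = 496 and P(6, 17) = 561; 540 is not s-gonal.
s = 7: P(7, 15) = 540. ✓
s = 9: P(9, 12) = 474 and P(9, 13) = 559; 540 is not s-gonal.
s = 10: P(10, 12) = 540. ✓
s = 12: P(12, 10) = 460 and P(12, 11) = 561; 540 is not s-gonal.
Hits: s ∈ {7, 10} → 2.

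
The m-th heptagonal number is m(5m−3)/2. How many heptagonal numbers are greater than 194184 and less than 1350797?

The n-th heptagonal number is n(5n−3)/2.
Smallest index with value > 194184: n = 280 (giving 195580).
Largest index with value < 1350797: n = 735 (giving 1349460).
Indices 280 through 735: 456 terms.

456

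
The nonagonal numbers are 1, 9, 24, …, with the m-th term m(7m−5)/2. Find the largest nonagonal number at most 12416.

Solve n(7n−5)/2 ≤ 12416 for integer n.
n = 59 gives 12036 ≤ 12416, while n = 60 gives 12450 > 12416; so the answer is 12036.

12036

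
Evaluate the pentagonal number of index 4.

The 4th pentagonal number is n(3n−1)/2 with n = 4.
4·(3·4 − 1)/2 = 4·11/2 = 22.

22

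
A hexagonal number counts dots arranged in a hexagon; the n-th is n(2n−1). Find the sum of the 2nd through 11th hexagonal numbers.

945

Σ i(2i−1) = 2Σi² − Σi over i = 2..11.
Σi = 66 − 1 = 65 and Σi² = 506 − 1 = 505.
2·505 − 1·65 = 945.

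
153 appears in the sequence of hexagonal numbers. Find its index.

Set n(2n−1) = 153, giving 2n² − n − 153 = 0.
The discriminant is 1 + 8·153 = 1225, and √1225 = 35.
So n = (1 + 35) / 4 = 36/4 = 9.
Check: 9·(2·9 − 1) = 153. ✓

9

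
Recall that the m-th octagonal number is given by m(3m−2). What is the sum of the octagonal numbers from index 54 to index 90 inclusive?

582750

Σ i(3i−2) = 3Σi² − 2Σi over i = 54..90.
Σi = 4095 − 1431 = 2664 and Σi² = 247065 − 51039 = 196026.
3·196026 − 2·2664 = 582750.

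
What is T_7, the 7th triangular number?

The 7th triangular number is n(n+1)/2 with n = 7.
7·8/2 = 56/2 = 28.

28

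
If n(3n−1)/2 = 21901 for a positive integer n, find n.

121

Set n(3n−1)/2 = 21901, giving 3n² − n − 43802 = 0.
The discriminant is 1 + 24·21901 = 525625, and √525625 = 725.
So n = (1 + 725) / 6 = 726/6 = 121.
Check: 121·(3·121 − 1)/2 = 21901. ✓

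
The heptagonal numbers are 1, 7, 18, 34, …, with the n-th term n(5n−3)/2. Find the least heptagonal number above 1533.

1651

Solve n(5n−3)/2 > 1533 for integer n.
The largest n with value ≤ 1533 is 25 (since 1525 ≤ 1533 < 1651), so the first above is n = 26, value 1651.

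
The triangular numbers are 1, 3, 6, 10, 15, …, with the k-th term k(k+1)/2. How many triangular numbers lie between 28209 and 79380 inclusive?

160

The n-th triangular number is n(n+1)/2.
Smallest index with value ≥ 28209: n = 238 (giving 28441).
Largest index with value ≤ 79380: n = 397 (giving 79003).
Indices 238 through 397: 160 terms.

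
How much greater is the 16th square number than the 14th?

16² = 256 and 14² = 196.
Difference: 256 − 196 = 60.

60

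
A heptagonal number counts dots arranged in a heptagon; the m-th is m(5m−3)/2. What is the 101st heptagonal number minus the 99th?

101·(5·101 − 3)/2 = 25351 and 99·(5·99 − 3)/2 = 24354.
Difference: 25351 − 24354 = 997.

997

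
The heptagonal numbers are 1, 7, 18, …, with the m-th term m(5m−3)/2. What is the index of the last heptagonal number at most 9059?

60

Solve n(5n−3)/2 ≤ 9059 for integer n.
n = 60 gives 8910 ≤ 9059, while n = 61 gives 9211 > 9059; so the answer is index 60.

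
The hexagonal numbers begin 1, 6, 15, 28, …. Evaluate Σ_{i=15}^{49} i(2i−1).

Σ i(2i−1) = 2Σi² − Σi over i = 15..49.
Σi = 1225 − 105 = 1120 and Σi² = 40425 − 1015 = 39410.
2·39410 − 1·1120 = 77700.

77700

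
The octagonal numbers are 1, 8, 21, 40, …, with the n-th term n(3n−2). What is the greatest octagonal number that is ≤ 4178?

Solve n(3n−2) ≤ 4178 for integer n.
n = 37 gives 4033 ≤ 4178, while n = 38 gives 4256 > 4178; so the answer is 4033.

4033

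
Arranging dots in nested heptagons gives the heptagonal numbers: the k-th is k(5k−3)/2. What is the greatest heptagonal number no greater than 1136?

1071

Solve n(5n−3)/2 ≤ 1136 for integer n.
n = 21 gives 1071 ≤ 1136, while n = 22 gives 1177 > 1136; so the answer is 1071.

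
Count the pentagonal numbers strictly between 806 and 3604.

The n-th pentagonal number is n(3n−1)/2.
Smallest index with value > 806: n = 24 (giving 852).
Largest index with value < 3604: n = 49 (giving 3577).
Indices 24 through 49: 26 terms.

26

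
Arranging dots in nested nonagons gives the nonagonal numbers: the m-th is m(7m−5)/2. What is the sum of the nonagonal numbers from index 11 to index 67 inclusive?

Σ i(7i−5)/2 = (7Σi² − 5Σi) / 2 over i = 11..67.
Σi = 2278 − 55 = 2223 and Σi² = 102510 − 385 = 102125.
(7·102125 − 5·2223) / 2 = 703760/2 = 351880.

351880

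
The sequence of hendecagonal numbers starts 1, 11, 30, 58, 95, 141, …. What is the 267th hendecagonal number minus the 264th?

7158

267·(9·267 − 7)/2 = 319866 and 264·(9·264 − 7)/2 = 312708.
Difference: 319866 − 312708 = 7158.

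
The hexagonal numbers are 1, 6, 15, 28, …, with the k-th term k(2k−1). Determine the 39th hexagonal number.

3003

39·(2·39 − 1) = 39·77 = 3003.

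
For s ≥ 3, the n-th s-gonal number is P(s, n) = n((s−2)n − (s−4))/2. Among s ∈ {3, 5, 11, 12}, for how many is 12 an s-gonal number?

2

s = 3: P(3, 4) = 10 and P(3, 5) = 15; 12 is not s-gonal.
s = 5: P(5, 3) = 12. ✓
s = 11: P(11, 2) = 11 and P(11, 3) = 30; 12 is not s-gonal.
s = 12: P(12, 2) = 12. ✓
Hits: s ∈ {5, 12} → 2.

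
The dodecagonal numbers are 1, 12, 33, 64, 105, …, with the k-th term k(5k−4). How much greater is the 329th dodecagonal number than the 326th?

329·(5·329 − 4) = 539889 and 326·(5·326 − 4) = 530076.
Difference: 539889 − 530076 = 9813.

9813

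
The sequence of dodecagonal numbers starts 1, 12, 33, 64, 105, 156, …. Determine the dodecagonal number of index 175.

The 175th dodecagonal number is n(5n−4) with n = 175.
175·(5·175 − 4) = 175·871 = 152425.

152425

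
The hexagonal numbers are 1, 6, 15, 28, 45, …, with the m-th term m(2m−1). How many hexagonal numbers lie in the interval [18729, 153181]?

180

The n-th hexagonal number is n(2n−1).
Smallest index with value ≥ 18729: n = 98 (giving 19110).
Largest index with value ≤ 153181: n = 277 (giving 153181).
Indices 98 through 277: 180 terms.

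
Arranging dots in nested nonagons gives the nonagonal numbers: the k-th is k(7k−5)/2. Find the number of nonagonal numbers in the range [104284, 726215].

283

The n-th nonagonal number is n(7n−5)/2.
Smallest index with value ≥ 104284: n = 173 (giving 104319).
Largest index with value ≤ 726215: n = 455 (giving 723450).
Indices 173 through 455: 283 terms.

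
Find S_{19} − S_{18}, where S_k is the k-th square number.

37

n² − (n−1)² = 2n − 1, so 19² − 18² = 2·19 − 1 = 37.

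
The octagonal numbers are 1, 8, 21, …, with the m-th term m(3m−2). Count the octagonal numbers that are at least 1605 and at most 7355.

The n-th octagonal number is n(3n−2).
Smallest index with value ≥ 1605: n = 24 (giving 1680).
Largest index with value ≤ 7355: n = 49 (giving 7105).
Indices 24 through 49: 26 terms.

26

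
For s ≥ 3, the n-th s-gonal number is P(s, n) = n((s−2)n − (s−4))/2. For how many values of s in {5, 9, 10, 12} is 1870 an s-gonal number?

1

s = 5: P(5, 35) = 1820 and P(5, 36) = 1926; 1870 is not s-gonal.
s = 9: P(9, 23) = 1794 and P(9, 24) = 1956; 1870 is not s-gonal.
s = 10: P(10, 22) = 1870. ✓
s = 12: P(12, 19) = 1729 and P(12, 20) = 1920; 1870 is not s-gonal.
Hits: s ∈ {10} → 1.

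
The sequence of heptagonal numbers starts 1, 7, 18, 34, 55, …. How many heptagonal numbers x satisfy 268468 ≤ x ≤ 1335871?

The n-th heptagonal number is n(5n−3)/2.
Smallest index with value ≥ 268468: n = 328 (giving 268468).
Largest index with value ≤ 1335871: n = 731 (giving 1334806).
Indices 328 through 731: 404 terms.

404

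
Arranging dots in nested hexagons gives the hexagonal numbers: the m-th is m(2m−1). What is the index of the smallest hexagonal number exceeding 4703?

49

Solve n(2n−1) > 4703 for integer n.
The largest n with value ≤ 4703 is 48 (since 4560 ≤ 4703 < 4753), so the first above is n = 49, value 4753.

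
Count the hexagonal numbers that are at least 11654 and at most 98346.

146

The n-th hexagonal number is n(2n−1).
Smallest index with value ≥ 11654: n = 77 (giving 11781).
Largest index with value ≤ 98346: n = 222 (giving 98346).
Indices 77 through 222: 146 terms.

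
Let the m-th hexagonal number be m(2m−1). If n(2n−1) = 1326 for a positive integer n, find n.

Set n(2n−1) = 1326, giving 2n² − n − 1326 = 0.
So n = (1 + 103) / 4 = 104/4 = 26.
Check: 26·(2·26 − 1) = 1326. ✓

26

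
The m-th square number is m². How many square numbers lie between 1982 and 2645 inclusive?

7

The n-th square number is n².
Smallest index with value ≥ 1982: n = 45 (giving 2025).
Largest index with value ≤ 2645: n = 51 (giving 2601).
Indices 45 through 51: 7 terms.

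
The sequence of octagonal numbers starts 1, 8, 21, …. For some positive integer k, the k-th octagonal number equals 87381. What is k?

Set n(3n−2) = 87381, giving 3n² − 2n − 87381 = 0.
The discriminant is 4 + 12·87381 = 1048576, and √1048576 = 1024.
So n = (2 + 1024) / 6 = 1026/6 = 171.
Check: 171·(3·171 − 2) = 87381. ✓

171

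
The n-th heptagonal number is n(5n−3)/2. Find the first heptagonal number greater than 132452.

Solve n(5n−3)/2 > 132452 for integer n.
The largest n with value ≤ 132452 is 230 (since 131905 ≤ 132452 < 133056), so the first above is n = 231, value 133056.

133056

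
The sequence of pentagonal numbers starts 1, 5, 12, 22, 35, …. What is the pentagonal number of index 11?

176

The 11th pentagonal number is n(3n−1)/2 with n = 11.
11·(3·11 − 1)/2 = 11·32/2 = 11·16 = 176.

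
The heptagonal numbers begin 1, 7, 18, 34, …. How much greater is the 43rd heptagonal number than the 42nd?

Consecutive heptagonal numbers differ by 5n − 4: here 5·43 − 4 = 211.

211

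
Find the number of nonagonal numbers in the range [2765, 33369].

70

The n-th nonagonal number is n(7n−5)/2.
Smallest index with value ≥ 2765: n = 29 (giving 2871).
Largest index with value ≤ 33369: n = 98 (giving 33369).
Indices 29 through 98: 70 terms.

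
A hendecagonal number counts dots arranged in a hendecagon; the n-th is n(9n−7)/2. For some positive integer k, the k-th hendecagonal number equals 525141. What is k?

Set n(9n−7)/2 = 525141, giving 9n² − 7n − 1050282 = 0.
The discriminant is 49 + 72·525141 = 37810201, and √37810201 = 6149.
So n = (7 + 6149) / 18 = 6156/18 = 342.

342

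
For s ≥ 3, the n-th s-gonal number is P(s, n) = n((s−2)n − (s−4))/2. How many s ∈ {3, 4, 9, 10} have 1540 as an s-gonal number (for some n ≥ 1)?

2

s = 3: P(3, 55) = 1540. ✓
s = 4: P(4, 39) = 1521 and P(4, 40) = 1600; 1540 is not s-gonal.
s = 9: P(9, 21) = 1491 and P(9, 22) = 1639; 1540 is not s-gonal.
s = 10: P(10, 20) = 1540. ✓
Hits: s ∈ {3, 10} → 2.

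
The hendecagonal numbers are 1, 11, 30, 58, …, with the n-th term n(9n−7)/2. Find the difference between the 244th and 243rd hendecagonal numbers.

2188

Consecutive hendecagonal numbers differ by 9n − 8: here 9·244 − 8 = 2188.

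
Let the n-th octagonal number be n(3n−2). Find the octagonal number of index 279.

The 279th octagonal number is n(3n−2) with n = 279.
279·(3·279 − 2) = 279·835 = 232965.

232965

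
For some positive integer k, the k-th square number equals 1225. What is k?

35

We need n² = 1225, so n = √1225 = 35.
Check: 35² = 1225. ✓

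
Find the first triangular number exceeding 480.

Solve n(n+1)/2 > 480 for integer n.
The largest n with value ≤ 480 is 30 (since 465 ≤ 480 < 496), so the first above is n = 31, value 496.

496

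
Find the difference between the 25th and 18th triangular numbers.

25·26/2 = 325 and 18·19/2 = 171.
Difference: 325 − 171 = 154.

154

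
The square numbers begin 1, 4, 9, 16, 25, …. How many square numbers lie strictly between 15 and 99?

The n-th square number is n².
Smallest index with value > 15: n = 4 (giving 16).
Largest index with value < 99: n = 9 (giving 81).
Indices 4 through 9: 6 terms.

6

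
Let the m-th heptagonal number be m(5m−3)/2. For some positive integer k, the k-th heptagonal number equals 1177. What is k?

Set n(5n−3)/2 = 1177, giving 5n² − 3n − 2354 = 0.
The discriminant is 9 + 40·1177 = 47089, and √47089 = 217.
So n = (3 + 217) / 10 = 220/10 = 22.
Check: 22·(5·22 − 3)/2 = 1177. ✓

22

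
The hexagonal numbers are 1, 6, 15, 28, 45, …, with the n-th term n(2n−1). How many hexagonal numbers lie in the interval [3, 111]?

The n-th hexagonal number is n(2n−1).
Smallest index with value ≥ 3: n = 2 (giving 6).
Largest index with value ≤ 111: n = 7 (giving 91).
Indices 2 through 7: 6 terms.

6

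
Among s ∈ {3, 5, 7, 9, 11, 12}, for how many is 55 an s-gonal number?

s = 3: P(3, 10) = 55. ✓
s = 5: P(5, 6) = 51 and P(5, 7) = 70; 55 is not s-gonal.
s = 7: P(7, 5) = 55. ✓
s = 9: P(9, 4) = 46 and P(9, 5) = 75; 55 is not s-gonal.
s = 11: P(11, 3) = 30 and P(11, 4) = 58; 55 is not s-gonal.
s = 12: P(12, 3) = 33 and P(12, 4) = 64; 55 is not s-gonal.
Hits: s ∈ {3, 7} → 2.

2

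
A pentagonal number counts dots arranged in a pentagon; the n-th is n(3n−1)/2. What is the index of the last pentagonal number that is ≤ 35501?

Solve n(3n−1)/2 ≤ 35501 for integer n.
n = 154 gives 35497 ≤ 35501, while n = 155 gives 35960 > 35501; so the answer is index 154.

154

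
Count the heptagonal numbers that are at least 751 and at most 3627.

The n-th heptagonal number is n(5n−3)/2.
Smallest index with value ≥ 751: n = 18 (giving 783).
Largest index with value ≤ 3627: n = 38 (giving 3553).
Indices 18 through 38: 21 terms.

21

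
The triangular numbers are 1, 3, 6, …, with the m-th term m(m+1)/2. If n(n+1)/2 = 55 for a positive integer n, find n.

10

Set n(n+1)/2 = 55, giving n² + n − 110 = 0.
The discriminant is 1 + 8·55 = 441, and √441 = 21.
So n = (-1 + 21) / 2 = 20/2 = 10.
Check: 10·11/2 = 55. ✓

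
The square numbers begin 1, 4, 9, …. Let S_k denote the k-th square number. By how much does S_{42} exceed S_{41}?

n² − (n−1)² = 2n − 1, so 42² − 41² = 2·42 − 1 = 83.

83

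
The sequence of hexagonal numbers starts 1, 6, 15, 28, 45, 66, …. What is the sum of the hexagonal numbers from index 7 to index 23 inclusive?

8211

Σ i(2i−1) = 2Σi² − Σi over i = 7..23.
Σi = 276 − 21 = 255 and Σi² = 4324 − 91 = 4233.
2·4233 − 1·255 = 8211.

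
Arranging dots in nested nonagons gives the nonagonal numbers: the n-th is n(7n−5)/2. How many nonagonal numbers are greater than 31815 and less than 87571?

The n-th nonagonal number is n(7n−5)/2.
Smallest index with value > 31815: n = 96 (giving 32016).
Largest index with value < 87571: n = 158 (giving 86979).
Indices 96 through 158: 63 terms.

63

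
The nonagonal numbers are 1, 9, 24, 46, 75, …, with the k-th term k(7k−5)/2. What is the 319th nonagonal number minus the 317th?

4447

319·(7·319 − 5)/2 = 355366 and 317·(7·317 − 5)/2 = 350919.
Difference: 355366 − 350919 = 4447.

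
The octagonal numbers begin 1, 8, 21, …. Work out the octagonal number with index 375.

375·(3·375 − 2) = 375·1123 = 421125.

421125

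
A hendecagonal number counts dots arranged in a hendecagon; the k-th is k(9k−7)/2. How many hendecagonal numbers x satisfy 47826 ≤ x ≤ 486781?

The n-th hendecagonal number is n(9n−7)/2.
Smallest index with value ≥ 47826: n = 104 (giving 48308).
Largest index with value ≤ 486781: n = 329 (giving 485933).
Indices 104 through 329: 226 terms.

226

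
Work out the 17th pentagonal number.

425

17·(3·17 − 1)/2 = 17·50/2 = 17·25 = 425.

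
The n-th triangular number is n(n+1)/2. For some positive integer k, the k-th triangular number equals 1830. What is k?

Set n(n+1)/2 = 1830, giving n² + n − 3660 = 0.
The discriminant is 1 + 8·1830 = 14641, and √14641 = 121.
So n = (-1 + 121) / 2 = 120/2 = 60.
Check: 60·61/2 = 1830. ✓

60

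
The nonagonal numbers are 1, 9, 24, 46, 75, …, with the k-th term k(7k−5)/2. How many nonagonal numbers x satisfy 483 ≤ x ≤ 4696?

The n-th nonagonal number is n(7n−5)/2.
Smallest index with value ≥ 483: n = 13 (giving 559).
Largest index with value ≤ 4696: n = 36 (giving 4446).
Indices 13 through 36: 24 terms.

24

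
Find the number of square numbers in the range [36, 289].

The n-th square number is n².
Smallest index with value ≥ 36: n = 6 (giving 36).
Largest index with value ≤ 289: n = 17 (giving 289).
Indices 6 through 17: 12 terms.

12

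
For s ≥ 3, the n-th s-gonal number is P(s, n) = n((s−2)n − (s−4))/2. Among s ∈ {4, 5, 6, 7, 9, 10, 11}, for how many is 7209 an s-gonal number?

1

s = 4: P(4, 84) = 7056 and P(4, 85) = 7225; 7209 is not s-gonal.
s = 5: P(5, 69) = 7107 and P(5, 70) = 7315; 7209 is not s-gonal.
s = 6: P(6, 60) = 7140 and P(6, 61) = 7381; 7209 is not s-gonal.
s = 7: P(7, 54) = 7209. ✓
s = 9: P(9, 45) = 6975 and P(9, 46) = 7291; 7209 is not s-gonal.
s = 10: P(10, 42) = 6930 and P(10, 43) = 7267; 7209 is not s-gonal.
s = 11: P(11, 40) = 7060 and P(11, 41) = 7421; 7209 is not s-gonal.
Hits: s ∈ {7} → 1.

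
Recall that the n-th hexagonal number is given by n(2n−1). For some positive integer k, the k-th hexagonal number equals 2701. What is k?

Set n(2n−1) = 2701, giving 2n² − n − 2701 = 0.
The discriminant is 1 + 8·2701 = 21609, and √21609 = 147.
So n = (1 + 147) / 4 = 148/4 = 37.

37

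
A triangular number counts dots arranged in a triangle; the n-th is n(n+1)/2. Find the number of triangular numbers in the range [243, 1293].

29

The n-th triangular number is n(n+1)/2.
Smallest index with value ≥ 243: n = 22 (giving 253).
Largest index with value ≤ 1293: n = 50 (giving 1275).
Indices 22 through 50: 29 terms.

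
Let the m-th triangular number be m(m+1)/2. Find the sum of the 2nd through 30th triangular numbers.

Σ i(i+1)/2 = (Σi² + Σi) / 2 over i = 2..30.
Σi = 465 − 1 = 464 and Σi² = 9455 − 1 = 9454.
(1·9454 + 1·464) / 2 = 9918/2 = 4959.

4959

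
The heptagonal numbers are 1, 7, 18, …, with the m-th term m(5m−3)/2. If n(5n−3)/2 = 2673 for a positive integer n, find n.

Set n(5n−3)/2 = 2673, giving 5n² − 3n − 5346 = 0.
The discriminant is 9 + 40·2673 = 106929, and √106929 = 327.
So n = (3 + 327) / 10 = 330/10 = 33.

33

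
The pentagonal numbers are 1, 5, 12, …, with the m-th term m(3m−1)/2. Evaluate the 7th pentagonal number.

70

The 7th pentagonal number is n(3n−1)/2 with n = 7.
7·(3·7 − 1)/2 = 7·20/2 = 7·10 = 70.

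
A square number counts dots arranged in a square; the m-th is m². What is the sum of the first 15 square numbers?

Σ_{i=1}^{15} i² = 15·16·31/6 = 1240.

1240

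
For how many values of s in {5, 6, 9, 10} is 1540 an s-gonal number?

s = 5: P(5, 32) = 1520 and P(5, 33) = 1617; 1540 is not s-gonal.
s = 6: P(6, 28) = 1540. ✓
s = 9: P(9, 21) = 1491 and P(9, 22) = 1639; 1540 is not s-gonal.
s = 10: P(10, 20) = 1540. ✓
Hits: s ∈ {6, 10} → 2.

2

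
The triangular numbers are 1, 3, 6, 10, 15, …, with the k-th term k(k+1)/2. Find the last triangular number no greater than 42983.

42778

Solve n(n+1)/2 ≤ 42983 for integer n.
n = 292 gives 42778 ≤ 42983, while n = 293 gives 43071 > 42983; so the answer is 42778.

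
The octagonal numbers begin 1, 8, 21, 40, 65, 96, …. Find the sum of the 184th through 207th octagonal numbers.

2745924

Σ i(3i−2) = 3Σi² − 2Σi over i = 184..207.
Σi = 21528 − 16836 = 4692 and Σi² = 2978040 − 2059604 = 918436.
3·918436 − 2·4692 = 2745924.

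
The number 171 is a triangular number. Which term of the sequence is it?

Set n(n+1)/2 = 171, giving n² + n − 342 = 0.
So n = (-1 + 37) / 2 = 36/2 = 18.

18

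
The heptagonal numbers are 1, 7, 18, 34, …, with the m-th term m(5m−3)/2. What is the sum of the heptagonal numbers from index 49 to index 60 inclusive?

88484

Σ i(5i−3)/2 = (5Σi² − 3Σi) / 2 over i = 49..60.
Σi = 1830 − 1176 = 654 and Σi² = 73810 − 38024 = 35786.
(5·35786 − 3·654) / 2 = 176968/2 = 88484.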